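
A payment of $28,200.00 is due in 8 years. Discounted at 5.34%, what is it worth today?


Formula: PV = FV / (1 + r)^n
Substituting: PV = $28,200.00 / (1 + 0.0534)^8
Discount factor: (1.0534)^8 = 1.516165
PV = $28,200.00 / 1.516165 = $18,599.56

$18,599.56


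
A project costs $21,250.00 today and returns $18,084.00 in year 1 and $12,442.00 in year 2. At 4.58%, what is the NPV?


Formula: NPV = C0 + C1/(1+r) + C2/(1+r)^2
Discount C1: $18,084.00 / (1 + 0.0458) = $17,292.03
Discount C2: $12,442.00 / (1 + 0.0458)^2 = $11,376.09
NPV = -$21,250.00 + $17,292.03 + $11,376.09 = $7,418.11

$7,418.11


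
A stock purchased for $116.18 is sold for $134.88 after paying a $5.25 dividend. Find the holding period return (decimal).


Formula: HPR = (P1 - P0 + D) / P0
Gain: $134.88 - $116.18 + $5.25 = $23.95
HPR = $23.95 / $116.18 = 0.2061

0.2061


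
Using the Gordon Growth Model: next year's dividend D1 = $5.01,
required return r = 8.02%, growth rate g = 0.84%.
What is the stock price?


Formula: P = D1 / (r - g)
Spread: r - g = 0.0802 - 0.0084 = 0.0718
Substituting: P = $5.01 / 0.0718
P = $69.78

$69.78


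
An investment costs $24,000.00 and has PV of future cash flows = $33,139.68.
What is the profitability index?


Formula: PI = PV(cash flows) / initial investment
Substituting: PI = $33,139.68 / $24,000.00
PI = 1.3808

1.3808


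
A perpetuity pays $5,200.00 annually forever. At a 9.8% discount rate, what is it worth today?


Formula: PV = C / r
Substituting: PV = $5,200.00 / 0.098
PV = $53,061.22

$53,061.22


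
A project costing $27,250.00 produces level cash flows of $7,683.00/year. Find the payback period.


Formula: Payback = investment / annual cash flow
Substituting: Payback = $27,250.00 / $7,683.00
Payback = 3.5468 years

3.5468 years


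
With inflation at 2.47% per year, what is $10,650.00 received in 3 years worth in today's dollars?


Formula: Real value = nominal / (1 + inflation)^years
Price level: (1 + 0.0247)^3 = 1.075945
Real value = $10,650.00 / 1.075945 = $9,898.27

$9,898.27


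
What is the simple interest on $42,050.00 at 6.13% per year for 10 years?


Formula: I = P * r * t
Substituting: I = $42,050.00 * 0.0613 * 10
Step: I = $42,050.00 * 0.613
I = $25,776.65

$25,776.65


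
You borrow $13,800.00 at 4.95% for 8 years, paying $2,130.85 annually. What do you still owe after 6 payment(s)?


Formula: Balance = PV*(1+r)^k - PMT*((1+r)^k - 1)/r
Growth: (1 + 0.0495)^6 = 1.336271
Accumulated factor: ((1+r)^k - 1)/r = 6.793361
Balance = $13,800.00 * 1.336271 - $2,130.85 * 6.793361
Balance = $3,964.91

$3,964.91


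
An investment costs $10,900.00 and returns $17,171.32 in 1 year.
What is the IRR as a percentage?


Formula: IRR = C1/C0 - 1
Substituting: IRR = $17,171.32 / $10,900.00 - 1
Ratio: 1.57535 - 1 = 0.57535
IRR = 57.535%

57.535%


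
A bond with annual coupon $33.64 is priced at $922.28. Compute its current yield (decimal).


Formula: Current yield = annual coupon / price
Substituting: CY = $33.64 / $922.28
CY = 0.036475

0.036475


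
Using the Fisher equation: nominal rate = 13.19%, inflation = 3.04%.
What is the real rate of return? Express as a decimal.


Formula: (1 + r_real) = (1 + r_nom) / (1 + inflation)
Substituting: (1 + r_real) = 1.1319 / 1.0304
(1 + r_real) = 1.098505
r_real = 1.098505 - 1 = 0.098505

0.098505


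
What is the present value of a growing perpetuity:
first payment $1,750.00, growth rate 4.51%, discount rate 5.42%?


Formula: PV = C / (r - g)
Spread: r - g = 0.0542 - 0.0451 = 0.0091
Substituting: PV = $1,750.00 / 0.0091
PV = $192,307.69

$192,307.69


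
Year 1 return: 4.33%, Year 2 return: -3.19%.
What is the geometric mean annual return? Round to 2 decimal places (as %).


Formula: Geometric mean = ((1+r1)*(1+r2))^(1/2) - 1
Product: (1 + 0.0433) * (1 + -0.0319) = 1.0433 * 0.9681 = 1.010019
Square root: 1.010019^0.5 = 1.004997
Geometric mean = 1.004997 - 1 = 0.004997
As percentage: 0.50%

0.50%


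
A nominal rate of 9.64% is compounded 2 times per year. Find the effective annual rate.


Formula: EAR = (1 + r/m)^m - 1
Period rate: r/m = 0.0964 / 2 = 0.0482
Compounding: (1 + 0.0482)^2 = 1.098723
EAR = 1.098723 - 1 = 0.098723

0.098723


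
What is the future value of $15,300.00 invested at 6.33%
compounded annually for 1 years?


Formula: FV = P * (1 + r)^n
Substituting: FV = $15,300.00 * (1 + 0.0633)^1
Growth factor: (1.0633)^1 = 1.0633
FV = $15,300.00 * 1.0633 = $16,268.49

$16,268.49


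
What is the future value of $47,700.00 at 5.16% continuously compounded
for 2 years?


Formula: FV = P * e^(r*t)
Exponent: r*t = 0.0516 * 2 = 0.1032
e^(0.1032) = 1.108713
FV = $47,700.00 * 1.108713 = $52,885.62

$52,885.62


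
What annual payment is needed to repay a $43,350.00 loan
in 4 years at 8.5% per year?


Formula: PMT = PV * r / (1 - (1+r)^(-n))
Denominator: 1 - (1 + 0.085)^(-4) = 0.278426
Numerator: $43,350.00 * 0.085 = 3684.75
PMT = 3684.75 / 0.278426 = $13,234.23

$13,234.23


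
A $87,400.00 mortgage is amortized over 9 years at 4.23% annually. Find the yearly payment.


Formula: PMT = PV * r / (1 - (1+r)^(-n))
Denominator: 1 - (1 + 0.0423)^(-9) = 0.311244
Numerator: $87,400.00 * 0.0423 = 3697.02
PMT = 3697.02 / 0.311244 = $11,878.20

$11,878.20


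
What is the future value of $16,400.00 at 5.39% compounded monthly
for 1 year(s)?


Formula: FV = P * (1 + r/m)^(m*t)
Period rate: r/m = 0.0539 / 12 = 0.004492
Total periods: m*t = 12 * 1 = 12
Growth factor: (1 + 0.004492)^12 = 1.055252
FV = $16,400.00 * 1.055252 = $17,306.13

$17,306.13


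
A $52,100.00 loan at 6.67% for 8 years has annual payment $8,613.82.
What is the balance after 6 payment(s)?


Formula: Balance = PV*(1+r)^k - PMT*((1+r)^k - 1)/r
Growth: (1 + 0.0667)^6 = 1.473173
Accumulated factor: ((1+r)^k - 1)/r = 7.094049
Balance = $52,100.00 * 1.473173 - $8,613.82 * 7.094049
Balance = $15,645.46

$15,645.46


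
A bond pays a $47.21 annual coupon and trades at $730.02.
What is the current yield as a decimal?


Formula: Current yield = annual coupon / price
Substituting: CY = $47.21 / $730.02
CY = 0.064669

0.064669


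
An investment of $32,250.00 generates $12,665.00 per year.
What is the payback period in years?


Formula: Payback = investment / annual cash flow
Substituting: Payback = $32,250.00 / $12,665.00
Payback = 2.5464 years

2.5464 years


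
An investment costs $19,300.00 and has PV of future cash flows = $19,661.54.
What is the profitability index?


Formula: PI = PV(cash flows) / initial investment
Substituting: PI = $19,661.54 / $19,300.00
PI = 1.0187

1.0187


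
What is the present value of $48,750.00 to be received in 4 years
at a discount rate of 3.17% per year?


Formula: PV = FV / (1 + r)^n
Substituting: PV = $48,750.00 / (1 + 0.0317)^4
Discount factor: (1.0317)^4 = 1.132958
PV = $48,750.00 / 1.132958 = $43,028.96

$43,028.96


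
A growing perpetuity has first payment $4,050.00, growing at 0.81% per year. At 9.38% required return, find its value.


Formula: PV = C / (r - g)
Spread: r - g = 0.0938 - 0.0081 = 0.0857
Substituting: PV = $4,050.00 / 0.0857
PV = $47,257.88

$47,257.88


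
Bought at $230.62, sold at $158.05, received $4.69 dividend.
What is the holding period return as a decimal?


Formula: HPR = (P1 - P0 + D) / P0
Gain: $158.05 - $230.62 + $4.69 = -$67.88
HPR = -$67.88 / $230.62 = -0.2943

-0.2943


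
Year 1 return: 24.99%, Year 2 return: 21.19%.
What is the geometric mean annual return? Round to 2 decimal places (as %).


Formula: Geometric mean = ((1+r1)*(1+r2))^(1/2) - 1
Product: (1 + 0.2499) * (1 + 0.2119) = 1.2499 * 1.2119 = 1.514754
Square root: 1.514754^0.5 = 1.230753
Geometric mean = 1.230753 - 1 = 0.230753
As percentage: 23.08%

23.08%


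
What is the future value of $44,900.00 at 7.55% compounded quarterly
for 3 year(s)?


Formula: FV = P * (1 + r/m)^(m*t)
Period rate: r/m = 0.0755 / 4 = 0.018875
Total periods: m*t = 4 * 3 = 12
Growth factor: (1 + 0.018875)^12 = 1.251558
FV = $44,900.00 * 1.251558 = $56,194.94

$56,194.94


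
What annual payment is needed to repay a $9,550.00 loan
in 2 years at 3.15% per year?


Formula: PMT = PV * r / (1 - (1+r)^(-n))
Denominator: 1 - (1 + 0.0315)^(-2) = 0.060144
Numerator: $9,550.00 * 0.0315 = 300.825
PMT = 300.825 / 0.060144 = $5,001.78

$5,001.78


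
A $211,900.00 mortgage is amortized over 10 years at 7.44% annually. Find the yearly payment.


Formula: PMT = PV * r / (1 - (1+r)^(-n))
Denominator: 1 - (1 + 0.0744)^(-10) = 0.51209
Numerator: $211,900.00 * 0.0744 = 15765.36
PMT = 15765.36 / 0.51209 = $30,786.33

$30,786.33


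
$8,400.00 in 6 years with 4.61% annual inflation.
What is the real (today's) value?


Formula: Real value = nominal / (1 + inflation)^years
Price level: (1 + 0.0461)^6 = 1.310507
Real value = $8,400.00 / 1.310507 = $6,409.73

$6,409.73


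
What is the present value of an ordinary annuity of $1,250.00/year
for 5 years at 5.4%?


Formula: PV = PMT * (1 - (1+r)^(-n)) / r
Discount factor: (1 + 0.054)^(-5) = 0.768771
Bracket: 1 - 0.768771 = 0.231229
PV = $1,250.00 * 0.231229 / 0.054 = $5,352.53

$5,352.53


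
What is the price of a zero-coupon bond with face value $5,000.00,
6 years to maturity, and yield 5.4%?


Formula: Price = FV / (1 + r)^n
Substituting: Price = $5,000.00 / (1 + 0.054)^6
Discount factor: (1.054)^6 = 1.37102
Price = $5,000.00 / 1.37102 = $3,646.92

$3,646.92


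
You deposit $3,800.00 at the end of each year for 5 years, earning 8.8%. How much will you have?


Formula: FV = PMT * ((1+r)^n - 1) / r
Growth factor: (1 + 0.088)^5 = 1.52456
Numerator: 1.52456 - 1 = 0.52456
FV = $3,800.00 * 0.52456 / 0.088 = $22,651.45

$22,651.45


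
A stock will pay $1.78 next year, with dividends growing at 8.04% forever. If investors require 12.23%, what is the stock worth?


Formula: P = D1 / (r - g)
Spread: r - g = 0.1223 - 0.0804 = 0.0419
Substituting: P = $1.78 / 0.0419
P = $42.48

$42.48


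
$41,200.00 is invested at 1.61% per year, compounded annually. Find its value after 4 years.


Formula: FV = P * (1 + r)^n
Substituting: FV = $41,200.00 * (1 + 0.0161)^4
Growth factor: (1.0161)^4 = 1.065972
FV = $41,200.00 * 1.065972 = $43,918.05

$43,918.05


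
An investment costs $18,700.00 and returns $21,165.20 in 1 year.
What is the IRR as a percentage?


Formula: IRR = C1/C0 - 1
Substituting: IRR = $21,165.20 / $18,700.00 - 1
Ratio: 1.131829 - 1 = 0.131829
IRR = 13.1829%

13.1829%


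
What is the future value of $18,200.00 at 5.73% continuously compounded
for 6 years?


Formula: FV = P * e^(r*t)
Exponent: r*t = 0.0573 * 6 = 0.3438
e^(0.3438) = 1.410297
FV = $18,200.00 * 1.410297 = $25,667.40

$25,667.40


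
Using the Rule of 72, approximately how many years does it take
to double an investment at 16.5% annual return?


Formula: Years ≈ 72 / r
Substituting: Years ≈ 72 / 16.5
Years ≈ 4.4

4.4 years


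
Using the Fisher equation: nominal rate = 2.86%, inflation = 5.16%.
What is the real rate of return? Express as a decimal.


Formula: (1 + r_real) = (1 + r_nom) / (1 + inflation)
Substituting: (1 + r_real) = 1.0286 / 1.0516
(1 + r_real) = 0.978129
r_real = 0.978129 - 1 = -0.021871

-0.021871


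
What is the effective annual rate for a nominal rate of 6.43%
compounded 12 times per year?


Formula: EAR = (1 + r/m)^m - 1
Period rate: r/m = 0.0643 / 12 = 0.005358
Compounding: (1 + 0.005358)^12 = 1.066229
EAR = 1.066229 - 1 = 0.066229

0.066229


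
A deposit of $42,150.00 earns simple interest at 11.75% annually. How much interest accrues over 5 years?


Formula: I = P * r * t
Substituting: I = $42,150.00 * 0.1175 * 5
Step: I = $42,150.00 * 0.5875
I = $24,763.13

$24,763.13


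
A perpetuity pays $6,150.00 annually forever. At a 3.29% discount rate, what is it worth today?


Formula: PV = C / r
Substituting: PV = $6,150.00 / 0.0329
PV = $186,930.09

$186,930.09


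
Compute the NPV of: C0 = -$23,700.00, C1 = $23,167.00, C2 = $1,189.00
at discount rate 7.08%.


Formula: NPV = C0 + C1/(1+r) + C2/(1+r)^2
Discount C1: $23,167.00 / (1 + 0.0708) = $21,635.23
Discount C2: $1,189.00 / (1 + 0.0708)^2 = $1,036.97
NPV = -$23,700.00 + $21,635.23 + $1,036.97 = -$1,027.81

-$1,027.81


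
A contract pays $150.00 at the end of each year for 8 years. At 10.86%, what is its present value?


Formula: PV = PMT * (1 - (1+r)^(-n)) / r
Discount factor: (1 + 0.1086)^(-8) = 0.43833
Bracket: 1 - 0.43833 = 0.56167
PV = $150.00 * 0.56167 / 0.1086 = $775.79

$775.79


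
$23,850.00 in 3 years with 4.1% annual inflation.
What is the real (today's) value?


Formula: Real value = nominal / (1 + inflation)^years
Price level: (1 + 0.041)^3 = 1.128112
Real value = $23,850.00 / 1.128112 = $21,141.52

$21,141.52


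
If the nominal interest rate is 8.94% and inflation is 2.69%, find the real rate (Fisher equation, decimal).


Formula: (1 + r_real) = (1 + r_nom) / (1 + inflation)
Substituting: (1 + r_real) = 1.0894 / 1.0269
(1 + r_real) = 1.060863
r_real = 1.060863 - 1 = 0.060863

0.060863


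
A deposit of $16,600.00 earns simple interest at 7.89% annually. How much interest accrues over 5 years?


Formula: I = P * r * t
Substituting: I = $16,600.00 * 0.0789 * 5
Step: I = $16,600.00 * 0.3945
I = $6,548.70

$6,548.70


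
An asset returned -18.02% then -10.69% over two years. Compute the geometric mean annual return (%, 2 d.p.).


Formula: Geometric mean = ((1+r1)*(1+r2))^(1/2) - 1
Product: (1 + -0.1802) * (1 + -0.1069) = 0.8198 * 0.8931 = 0.732163
Square root: 0.732163^0.5 = 0.855665
Geometric mean = 0.855665 - 1 = -0.144335
As percentage: -14.43%

-14.43%


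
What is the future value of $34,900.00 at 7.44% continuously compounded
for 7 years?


Formula: FV = P * e^(r*t)
Exponent: r*t = 0.0744 * 7 = 0.5208
e^(0.5208) = 1.683374
FV = $34,900.00 * 1.683374 = $58,749.75

$58,749.75


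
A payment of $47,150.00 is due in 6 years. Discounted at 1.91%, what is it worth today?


Formula: PV = FV / (1 + r)^n
Substituting: PV = $47,150.00 / (1 + 0.0191)^6
Discount factor: (1.0191)^6 = 1.120214
PV = $47,150.00 / 1.120214 = $42,090.19

$42,090.19


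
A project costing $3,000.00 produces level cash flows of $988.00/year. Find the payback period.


Formula: Payback = investment / annual cash flow
Substituting: Payback = $3,000.00 / $988.00
Payback = 3.0364 years

3.0364 years


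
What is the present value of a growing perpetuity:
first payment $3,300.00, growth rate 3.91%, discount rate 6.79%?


Formula: PV = C / (r - g)
Spread: r - g = 0.0679 - 0.0391 = 0.0288
Substituting: PV = $3,300.00 / 0.0288
PV = $114,583.33

$114,583.33


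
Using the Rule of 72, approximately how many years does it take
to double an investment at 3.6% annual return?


Formula: Years ≈ 72 / r
Substituting: Years ≈ 72 / 3.6
Years ≈ 20.0

20.0 years


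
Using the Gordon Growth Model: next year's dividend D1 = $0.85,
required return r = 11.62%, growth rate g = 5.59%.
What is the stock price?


Formula: P = D1 / (r - g)
Spread: r - g = 0.1162 - 0.0559 = 0.0603
Substituting: P = $0.85 / 0.0603
P = $14.10

$14.10


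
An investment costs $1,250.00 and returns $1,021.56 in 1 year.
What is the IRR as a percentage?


Formula: IRR = C1/C0 - 1
Substituting: IRR = $1,021.56 / $1,250.00 - 1
Ratio: 0.817248 - 1 = -0.182752
IRR = -18.2752%

-18.2752%


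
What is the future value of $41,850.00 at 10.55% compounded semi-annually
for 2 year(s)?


Formula: FV = P * (1 + r/m)^(m*t)
Period rate: r/m = 0.1055 / 2 = 0.05275
Total periods: m*t = 2 * 2 = 4
Growth factor: (1 + 0.05275)^4 = 1.22829
FV = $41,850.00 * 1.22829 = $51,403.95

$51,403.95


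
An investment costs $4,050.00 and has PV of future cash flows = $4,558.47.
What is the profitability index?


Formula: PI = PV(cash flows) / initial investment
Substituting: PI = $4,558.47 / $4,050.00
PI = 1.1255

1.1255


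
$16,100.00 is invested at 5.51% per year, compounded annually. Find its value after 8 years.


Formula: FV = P * (1 + r)^n
Substituting: FV = $16,100.00 * (1 + 0.0551)^8
Growth factor: (1.0551)^8 = 1.535851
FV = $16,100.00 * 1.535851 = $24,727.20

$24,727.20


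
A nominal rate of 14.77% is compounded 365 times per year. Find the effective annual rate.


Formula: EAR = (1 + r/m)^m - 1
Period rate: r/m = 0.1477 / 365 = 0.000405
Compounding: (1 + 0.000405)^365 = 1.15913
EAR = 1.15913 - 1 = 0.15913

0.15913


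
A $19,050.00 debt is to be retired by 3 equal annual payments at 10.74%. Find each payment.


Formula: PMT = PV * r / (1 - (1+r)^(-n))
Denominator: 1 - (1 + 0.1074)^(-3) = 0.263646
Numerator: $19,050.00 * 0.1074 = 2045.97
PMT = 2045.97 / 0.263646 = $7,760.28

$7,760.28


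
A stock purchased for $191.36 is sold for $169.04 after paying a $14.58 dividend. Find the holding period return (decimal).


Formula: HPR = (P1 - P0 + D) / P0
Gain: $169.04 - $191.36 + $14.58 = -$7.74
HPR = -$7.74 / $191.36 = -0.0404

-0.0404


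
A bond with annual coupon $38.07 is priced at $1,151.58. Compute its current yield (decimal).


Formula: Current yield = annual coupon / price
Substituting: CY = $38.07 / $1,151.58
CY = 0.033059

0.033059


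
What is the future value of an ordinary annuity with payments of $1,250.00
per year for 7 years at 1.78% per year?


Formula: FV = PMT * ((1+r)^n - 1) / r
Growth factor: (1 + 0.0178)^7 = 1.131455
Numerator: 1.131455 - 1 = 0.131455
FV = $1,250.00 * 0.131455 / 0.0178 = $9,231.36

$9,231.36


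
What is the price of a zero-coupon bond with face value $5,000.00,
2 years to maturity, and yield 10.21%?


Formula: Price = FV / (1 + r)^n
Substituting: Price = $5,000.00 / (1 + 0.1021)^2
Discount factor: (1.1021)^2 = 1.214624
Price = $5,000.00 / 1.214624 = $4,116.50

$4,116.50


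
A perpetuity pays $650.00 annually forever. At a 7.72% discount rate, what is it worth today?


Formula: PV = C / r
Substituting: PV = $650.00 / 0.0772
PV = $8,419.69

$8,419.69


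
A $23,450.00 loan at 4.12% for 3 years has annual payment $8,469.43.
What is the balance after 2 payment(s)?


Formula: Balance = PV*(1+r)^k - PMT*((1+r)^k - 1)/r
Growth: (1 + 0.0412)^2 = 1.084097
Accumulated factor: ((1+r)^k - 1)/r = 2.0412
Balance = $23,450.00 * 1.084097 - $8,469.43 * 2.0412
Balance = $8,134.28

$8,134.28


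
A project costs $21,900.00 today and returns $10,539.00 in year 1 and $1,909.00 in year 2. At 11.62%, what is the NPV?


Formula: NPV = C0 + C1/(1+r) + C2/(1+r)^2
Discount C1: $10,539.00 / (1 + 0.1162) = $9,441.86
Discount C2: $1,909.00 / (1 + 0.1162)^2 = $1,532.22
NPV = -$21,900.00 + $9,441.86 + $1,532.22 = -$10,925.92

-$10,925.92


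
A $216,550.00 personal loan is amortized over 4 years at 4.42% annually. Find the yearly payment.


Formula: PMT = PV * r / (1 - (1+r)^(-n))
Denominator: 1 - (1 + 0.0442)^(-4) = 0.158866
Numerator: $216,550.00 * 0.0442 = 9571.51
PMT = 9571.51 / 0.158866 = $60,248.99

$60,248.99


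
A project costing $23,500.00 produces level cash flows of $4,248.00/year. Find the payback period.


Formula: Payback = investment / annual cash flow
Substituting: Payback = $23,500.00 / $4,248.00
Payback = 5.532 years

5.532 years


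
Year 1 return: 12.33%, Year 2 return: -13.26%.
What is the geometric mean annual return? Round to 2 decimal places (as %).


Formula: Geometric mean = ((1+r1)*(1+r2))^(1/2) - 1
Product: (1 + 0.1233) * (1 + -0.1326) = 1.1233 * 0.8674 = 0.97435
Square root: 0.97435^0.5 = 0.987092
Geometric mean = 0.987092 - 1 = -0.012908
As percentage: -1.29%

-1.29%


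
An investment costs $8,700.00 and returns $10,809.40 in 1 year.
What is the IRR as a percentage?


Formula: IRR = C1/C0 - 1
Substituting: IRR = $10,809.40 / $8,700.00 - 1
Ratio: 1.24246 - 1 = 0.24246
IRR = 24.246%

24.246%


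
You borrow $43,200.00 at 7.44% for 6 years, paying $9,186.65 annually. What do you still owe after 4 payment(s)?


Formula: Balance = PV*(1+r)^k - PMT*((1+r)^k - 1)/r
Growth: (1 + 0.0744)^4 = 1.33249
Accumulated factor: ((1+r)^k - 1)/r = 4.468953
Balance = $43,200.00 * 1.33249 - $9,186.65 * 4.468953
Balance = $16,508.86

$16,508.86


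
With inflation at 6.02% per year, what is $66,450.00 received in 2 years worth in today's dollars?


Formula: Real value = nominal / (1 + inflation)^years
Price level: (1 + 0.0602)^2 = 1.124024
Real value = $66,450.00 / 1.124024 = $59,117.95

$59,117.95


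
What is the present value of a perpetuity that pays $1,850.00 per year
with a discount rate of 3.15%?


Formula: PV = C / r
Substituting: PV = $1,850.00 / 0.0315
PV = $58,730.16

$58,730.16


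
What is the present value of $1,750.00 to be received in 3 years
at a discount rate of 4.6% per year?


Formula: PV = FV / (1 + r)^n
Substituting: PV = $1,750.00 / (1 + 0.046)^3
Discount factor: (1.046)^3 = 1.144445
PV = $1,750.00 / 1.144445 = $1,529.13

$1,529.13


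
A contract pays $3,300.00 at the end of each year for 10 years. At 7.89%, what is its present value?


Formula: PV = PMT * (1 - (1+r)^(-n)) / r
Discount factor: (1 + 0.0789)^(-10) = 0.467938
Bracket: 1 - 0.467938 = 0.532062
PV = $3,300.00 * 0.532062 / 0.0789 = $22,253.55

$22,253.55


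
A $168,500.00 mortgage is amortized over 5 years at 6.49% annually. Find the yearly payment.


Formula: PMT = PV * r / (1 - (1+r)^(-n))
Denominator: 1 - (1 + 0.0649)^(-5) = 0.269776
Numerator: $168,500.00 * 0.0649 = 10935.65
PMT = 10935.65 / 0.269776 = $40,535.98

$40,535.98


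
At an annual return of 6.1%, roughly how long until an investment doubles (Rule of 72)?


Formula: Years ≈ 72 / r
Substituting: Years ≈ 72 / 6.1
Years ≈ 11.8

11.8 years


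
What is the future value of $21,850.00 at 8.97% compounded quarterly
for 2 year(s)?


Formula: FV = P * (1 + r/m)^(m*t)
Period rate: r/m = 0.0897 / 4 = 0.022425
Total periods: m*t = 4 * 2 = 8
Growth factor: (1 + 0.022425)^8 = 1.19413
FV = $21,850.00 * 1.19413 = $26,091.74

$26,091.74


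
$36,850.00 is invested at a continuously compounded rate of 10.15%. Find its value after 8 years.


Formula: FV = P * e^(r*t)
Exponent: r*t = 0.1015 * 8 = 0.812
e^(0.812) = 2.252408
FV = $36,850.00 * 2.252408 = $83,001.25

$83,001.25


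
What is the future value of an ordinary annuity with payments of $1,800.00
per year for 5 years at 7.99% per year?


Formula: FV = PMT * ((1+r)^n - 1) / r
Growth factor: (1 + 0.0799)^5 = 1.468648
Numerator: 1.468648 - 1 = 0.468648
FV = $1,800.00 * 0.468648 / 0.0799 = $10,557.78

$10,557.78


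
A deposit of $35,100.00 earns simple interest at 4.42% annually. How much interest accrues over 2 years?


Formula: I = P * r * t
Substituting: I = $35,100.00 * 0.0442 * 2
Step: I = $35,100.00 * 0.0884
I = $3,102.84

$3,102.84


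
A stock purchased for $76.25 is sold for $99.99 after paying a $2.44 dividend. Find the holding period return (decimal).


Formula: HPR = (P1 - P0 + D) / P0
Gain: $99.99 - $76.25 + $2.44 = $26.18
HPR = $26.18 / $76.25 = 0.3433

0.3433


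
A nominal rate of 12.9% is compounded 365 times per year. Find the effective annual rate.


Formula: EAR = (1 + r/m)^m - 1
Period rate: r/m = 0.129 / 365 = 0.000353
Compounding: (1 + 0.000353)^365 = 1.137664
EAR = 1.137664 - 1 = 0.137664

0.137664


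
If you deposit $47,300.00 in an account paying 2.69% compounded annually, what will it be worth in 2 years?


Formula: FV = P * (1 + r)^n
Substituting: FV = $47,300.00 * (1 + 0.0269)^2
Growth factor: (1.0269)^2 = 1.054524
FV = $47,300.00 * 1.054524 = $49,878.97

$49,878.97


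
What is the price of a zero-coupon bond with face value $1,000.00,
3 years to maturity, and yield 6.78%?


Formula: Price = FV / (1 + r)^n
Substituting: Price = $1,000.00 / (1 + 0.0678)^3
Discount factor: (1.0678)^3 = 1.217502
Price = $1,000.00 / 1.217502 = $821.35

$821.35


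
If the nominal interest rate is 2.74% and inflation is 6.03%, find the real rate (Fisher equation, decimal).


Formula: (1 + r_real) = (1 + r_nom) / (1 + inflation)
Substituting: (1 + r_real) = 1.0274 / 1.0603
(1 + r_real) = 0.968971
r_real = 0.968971 - 1 = -0.031029

-0.031029


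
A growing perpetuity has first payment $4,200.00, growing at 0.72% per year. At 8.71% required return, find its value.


Formula: PV = C / (r - g)
Spread: r - g = 0.0871 - 0.0072 = 0.0799
Substituting: PV = $4,200.00 / 0.0799
PV = $52,565.71

$52,565.71


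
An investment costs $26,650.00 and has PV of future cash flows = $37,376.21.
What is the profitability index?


Formula: PI = PV(cash flows) / initial investment
Substituting: PI = $37,376.21 / $26,650.00
PI = 1.4025

1.4025


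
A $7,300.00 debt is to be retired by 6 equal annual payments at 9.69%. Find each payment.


Formula: PMT = PV * r / (1 - (1+r)^(-n))
Denominator: 1 - (1 + 0.0969)^(-6) = 0.425886
Numerator: $7,300.00 * 0.0969 = 707.37
PMT = 707.37 / 0.425886 = $1,660.94

$1,660.94


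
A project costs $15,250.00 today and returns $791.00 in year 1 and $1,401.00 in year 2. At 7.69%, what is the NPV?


Formula: NPV = C0 + C1/(1+r) + C2/(1+r)^2
Discount C1: $791.00 / (1 + 0.0769) = $734.52
Discount C2: $1,401.00 / (1 + 0.0769)^2 = $1,208.06
NPV = -$15,250.00 + $734.52 + $1,208.06 = -$13,307.43

-$13,307.43


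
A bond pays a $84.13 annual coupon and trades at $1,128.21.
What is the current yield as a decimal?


Formula: Current yield = annual coupon / price
Substituting: CY = $84.13 / $1,128.21
CY = 0.074569

0.074569


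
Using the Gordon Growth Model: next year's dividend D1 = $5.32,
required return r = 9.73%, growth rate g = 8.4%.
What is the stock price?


Formula: P = D1 / (r - g)
Spread: r - g = 0.0973 - 0.084 = 0.0133
Substituting: P = $5.32 / 0.0133
P = $400.00

$400.00


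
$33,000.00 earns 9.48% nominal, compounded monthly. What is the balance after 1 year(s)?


Formula: FV = P * (1 + r/m)^(m*t)
Period rate: r/m = 0.0948 / 12 = 0.0079
Total periods: m*t = 12 * 1 = 12
Growth factor: (1 + 0.0079)^12 = 1.099029
FV = $33,000.00 * 1.099029 = $36,267.97

$36,267.97


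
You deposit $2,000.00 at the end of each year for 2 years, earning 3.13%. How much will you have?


Formula: FV = PMT * ((1+r)^n - 1) / r
Growth factor: (1 + 0.0313)^2 = 1.06358
Numerator: 1.06358 - 1 = 0.06358
FV = $2,000.00 * 0.06358 / 0.0313 = $4,062.60

$4,062.60


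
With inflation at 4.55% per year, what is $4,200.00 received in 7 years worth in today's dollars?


Formula: Real value = nominal / (1 + inflation)^years
Price level: (1 + 0.0455)^7 = 1.365426
Real value = $4,200.00 / 1.365426 = $3,075.96

$3,075.96


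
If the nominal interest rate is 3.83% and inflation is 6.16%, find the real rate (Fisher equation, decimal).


Formula: (1 + r_real) = (1 + r_nom) / (1 + inflation)
Substituting: (1 + r_real) = 1.0383 / 1.0616
(1 + r_real) = 0.978052
r_real = 0.978052 - 1 = -0.021948

-0.021948


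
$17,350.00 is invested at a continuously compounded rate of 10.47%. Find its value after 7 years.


Formula: FV = P * e^(r*t)
Exponent: r*t = 0.1047 * 7 = 0.7329
e^(0.7329) = 2.081107
FV = $17,350.00 * 2.081107 = $36,107.21

$36,107.21


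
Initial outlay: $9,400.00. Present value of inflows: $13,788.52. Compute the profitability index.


Formula: PI = PV(cash flows) / initial investment
Substituting: PI = $13,788.52 / $9,400.00
PI = 1.4669

1.4669


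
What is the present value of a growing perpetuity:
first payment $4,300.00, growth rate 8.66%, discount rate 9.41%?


Formula: PV = C / (r - g)
Spread: r - g = 0.0941 - 0.0866 = 0.0075
Substituting: PV = $4,300.00 / 0.0075
PV = $573,333.33

$573,333.33


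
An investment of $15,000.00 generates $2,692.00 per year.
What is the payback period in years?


Formula: Payback = investment / annual cash flow
Substituting: Payback = $15,000.00 / $2,692.00
Payback = 5.5721 years

5.5721 years


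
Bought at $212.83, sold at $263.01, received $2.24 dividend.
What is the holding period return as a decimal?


Formula: HPR = (P1 - P0 + D) / P0
Gain: $263.01 - $212.83 + $2.24 = $52.42
HPR = $52.42 / $212.83 = 0.2463

0.2463


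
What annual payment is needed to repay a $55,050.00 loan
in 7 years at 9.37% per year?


Formula: PMT = PV * r / (1 - (1+r)^(-n))
Denominator: 1 - (1 + 0.0937)^(-7) = 0.465789
Numerator: $55,050.00 * 0.0937 = 5158.185
PMT = 5158.185 / 0.465789 = $11,074.07

$11,074.07


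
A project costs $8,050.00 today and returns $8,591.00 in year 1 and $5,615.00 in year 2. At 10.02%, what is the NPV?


Formula: NPV = C0 + C1/(1+r) + C2/(1+r)^2
Discount C1: $8,591.00 / (1 + 0.1002) = $7,808.58
Discount C2: $5,615.00 / (1 + 0.1002)^2 = $4,638.81
NPV = -$8,050.00 + $7,808.58 + $4,638.81 = $4,397.39

$4,397.39


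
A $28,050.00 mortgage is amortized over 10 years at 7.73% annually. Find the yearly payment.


Formula: PMT = PV * r / (1 - (1+r)^(-n))
Denominator: 1 - (1 + 0.0773)^(-10) = 0.525066
Numerator: $28,050.00 * 0.0773 = 2168.265
PMT = 2168.265 / 0.525066 = $4,129.51

$4,129.51


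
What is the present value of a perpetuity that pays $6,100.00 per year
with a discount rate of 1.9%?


Formula: PV = C / r
Substituting: PV = $6,100.00 / 0.019
PV = $321,052.63

$321,052.63


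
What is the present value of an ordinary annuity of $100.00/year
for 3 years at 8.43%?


Formula: PV = PMT * (1 - (1+r)^(-n)) / r
Discount factor: (1 + 0.0843)^(-3) = 0.784425
Bracket: 1 - 0.784425 = 0.215575
PV = $100.00 * 0.215575 / 0.0843 = $255.72

$255.72


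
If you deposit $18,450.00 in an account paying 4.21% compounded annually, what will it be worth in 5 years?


Formula: FV = P * (1 + r)^n
Substituting: FV = $18,450.00 * (1 + 0.0421)^5
Growth factor: (1.0421)^5 = 1.228986
FV = $18,450.00 * 1.228986 = $22,674.79

$22,674.79


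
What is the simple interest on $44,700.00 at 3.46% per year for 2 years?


Formula: I = P * r * t
Substituting: I = $44,700.00 * 0.0346 * 2
Step: I = $44,700.00 * 0.0692
I = $3,093.24

$3,093.24


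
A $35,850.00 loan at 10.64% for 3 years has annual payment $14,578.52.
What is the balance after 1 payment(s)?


Formula: Balance = PV*(1+r)^k - PMT*((1+r)^k - 1)/r
Growth: (1 + 0.1064)^1 = 1.1064
Accumulated factor: ((1+r)^k - 1)/r = 1.0
Balance = $35,850.00 * 1.1064 - $14,578.52 * 1.0
Balance = $25,085.92

$25,085.92


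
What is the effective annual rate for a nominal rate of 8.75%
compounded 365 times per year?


Formula: EAR = (1 + r/m)^m - 1
Period rate: r/m = 0.0875 / 365 = 0.00024
Compounding: (1 + 0.00024)^365 = 1.091431
EAR = 1.091431 - 1 = 0.091431

0.091431


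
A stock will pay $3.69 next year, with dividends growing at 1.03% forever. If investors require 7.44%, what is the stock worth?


Formula: P = D1 / (r - g)
Spread: r - g = 0.0744 - 0.0103 = 0.0641
Substituting: P = $3.69 / 0.0641
P = $57.57

$57.57


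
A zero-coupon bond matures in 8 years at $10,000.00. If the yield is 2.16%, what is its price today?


Formula: Price = FV / (1 + r)^n
Substituting: Price = $10,000.00 / (1 + 0.0216)^8
Discount factor: (1.0216)^8 = 1.186444
Price = $10,000.00 / 1.186444 = $8,428.55

$8,428.55


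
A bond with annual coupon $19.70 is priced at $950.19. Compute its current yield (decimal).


Formula: Current yield = annual coupon / price
Substituting: CY = $19.70 / $950.19
CY = 0.020733

0.020733


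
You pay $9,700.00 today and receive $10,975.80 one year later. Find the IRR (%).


Formula: IRR = C1/C0 - 1
Substituting: IRR = $10,975.80 / $9,700.00 - 1
Ratio: 1.131526 - 1 = 0.131526
IRR = 13.1526%

13.1526%


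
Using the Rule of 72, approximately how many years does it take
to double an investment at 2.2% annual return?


Formula: Years ≈ 72 / r
Substituting: Years ≈ 72 / 2.2
Years ≈ 32.7

32.7 years


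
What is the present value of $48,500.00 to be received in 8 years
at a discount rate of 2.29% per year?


Formula: PV = FV / (1 + r)^n
Substituting: PV = $48,500.00 / (1 + 0.0229)^8
Discount factor: (1.0229)^8 = 1.198576
PV = $48,500.00 / 1.198576 = $40,464.70

$40,464.70


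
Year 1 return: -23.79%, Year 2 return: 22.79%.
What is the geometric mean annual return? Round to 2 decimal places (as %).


Formula: Geometric mean = ((1+r1)*(1+r2))^(1/2) - 1
Product: (1 + -0.2379) * (1 + 0.2279) = 0.7621 * 1.2279 = 0.935783
Square root: 0.935783^0.5 = 0.967359
Geometric mean = 0.967359 - 1 = -0.032641
As percentage: -3.26%

-3.26%


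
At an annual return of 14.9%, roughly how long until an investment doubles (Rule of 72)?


Formula: Years ≈ 72 / r
Substituting: Years ≈ 72 / 14.9
Years ≈ 4.8

4.8 years


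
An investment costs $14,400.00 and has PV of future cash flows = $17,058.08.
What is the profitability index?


Formula: PI = PV(cash flows) / initial investment
Substituting: PI = $17,058.08 / $14,400.00
PI = 1.1846

1.1846


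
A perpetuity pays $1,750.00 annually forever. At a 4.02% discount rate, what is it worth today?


Formula: PV = C / r
Substituting: PV = $1,750.00 / 0.0402
PV = $43,532.34

$43,532.34


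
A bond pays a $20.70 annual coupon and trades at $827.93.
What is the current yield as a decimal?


Formula: Current yield = annual coupon / price
Substituting: CY = $20.70 / $827.93
CY = 0.025002

0.025002


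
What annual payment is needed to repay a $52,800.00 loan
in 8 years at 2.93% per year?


Formula: PMT = PV * r / (1 - (1+r)^(-n))
Denominator: 1 - (1 + 0.0293)^(-8) = 0.206286
Numerator: $52,800.00 * 0.0293 = 1547.04
PMT = 1547.04 / 0.206286 = $7,499.50

$7,499.50


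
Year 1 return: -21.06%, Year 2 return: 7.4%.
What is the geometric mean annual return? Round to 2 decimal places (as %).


Formula: Geometric mean = ((1+r1)*(1+r2))^(1/2) - 1
Product: (1 + -0.2106) * (1 + 0.074) = 0.7894 * 1.074 = 0.847816
Square root: 0.847816^0.5 = 0.920769
Geometric mean = 0.920769 - 1 = -0.079231
As percentage: -7.92%

-7.92%


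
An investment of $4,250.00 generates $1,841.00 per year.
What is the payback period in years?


Formula: Payback = investment / annual cash flow
Substituting: Payback = $4,250.00 / $1,841.00
Payback = 2.3085 years

2.3085 years


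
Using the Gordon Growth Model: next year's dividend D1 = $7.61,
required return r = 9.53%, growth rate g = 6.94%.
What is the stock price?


Formula: P = D1 / (r - g)
Spread: r - g = 0.0953 - 0.0694 = 0.0259
Substituting: P = $7.61 / 0.0259
P = $293.82

$293.82


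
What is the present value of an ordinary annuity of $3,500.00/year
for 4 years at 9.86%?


Formula: PV = PMT * (1 - (1+r)^(-n)) / r
Discount factor: (1 + 0.0986)^(-4) = 0.686502
Bracket: 1 - 0.686502 = 0.313498
PV = $3,500.00 * 0.313498 / 0.0986 = $11,128.24

$11,128.24


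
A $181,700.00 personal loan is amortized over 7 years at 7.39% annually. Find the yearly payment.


Formula: PMT = PV * r / (1 - (1+r)^(-n))
Denominator: 1 - (1 + 0.0739)^(-7) = 0.39291
Numerator: $181,700.00 * 0.0739 = 13427.63
PMT = 13427.63 / 0.39291 = $34,174.83

$34,174.83


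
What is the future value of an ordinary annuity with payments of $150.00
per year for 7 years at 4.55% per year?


Formula: FV = PMT * ((1+r)^n - 1) / r
Growth factor: (1 + 0.0455)^7 = 1.365426
Numerator: 1.365426 - 1 = 0.365426
FV = $150.00 * 0.365426 / 0.0455 = $1,204.70

$1,204.70


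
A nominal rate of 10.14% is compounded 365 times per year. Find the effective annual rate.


Formula: EAR = (1 + r/m)^m - 1
Period rate: r/m = 0.1014 / 365 = 0.000278
Compounding: (1 + 0.000278)^365 = 1.106704
EAR = 1.106704 - 1 = 0.106704

0.106704


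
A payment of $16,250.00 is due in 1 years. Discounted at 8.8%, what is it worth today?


Formula: PV = FV / (1 + r)^n
Substituting: PV = $16,250.00 / (1 + 0.088)^1
Discount factor: (1.088)^1 = 1.088
PV = $16,250.00 / 1.088 = $14,935.66

$14,935.66


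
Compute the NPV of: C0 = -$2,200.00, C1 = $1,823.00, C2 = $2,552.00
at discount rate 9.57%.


Formula: NPV = C0 + C1/(1+r) + C2/(1+r)^2
Discount C1: $1,823.00 / (1 + 0.0957) = $1,663.78
Discount C2: $2,552.00 / (1 + 0.0957)^2 = $2,125.68
NPV = -$2,200.00 + $1,663.78 + $2,125.68 = $1,589.45

$1,589.45


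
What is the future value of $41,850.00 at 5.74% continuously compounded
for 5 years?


Formula: FV = P * e^(r*t)
Exponent: r*t = 0.0574 * 5 = 0.287
e^(0.287) = 1.332424
FV = $41,850.00 * 1.332424 = $55,761.95

$55,761.95


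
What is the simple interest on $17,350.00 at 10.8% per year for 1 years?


Formula: I = P * r * t
Substituting: I = $17,350.00 * 0.108 * 1
Step: I = $17,350.00 * 0.108
I = $1,873.80

$1,873.80


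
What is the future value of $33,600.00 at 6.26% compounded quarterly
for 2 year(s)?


Formula: FV = P * (1 + r/m)^(m*t)
Period rate: r/m = 0.0626 / 4 = 0.01565
Total periods: m*t = 4 * 2 = 8
Growth factor: (1 + 0.01565)^8 = 1.132277
FV = $33,600.00 * 1.132277 = $38,044.50

$38,044.50


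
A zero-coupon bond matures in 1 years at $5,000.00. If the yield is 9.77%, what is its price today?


Formula: Price = FV / (1 + r)^n
Substituting: Price = $5,000.00 / (1 + 0.0977)^1
Discount factor: (1.0977)^1 = 1.0977
Price = $5,000.00 / 1.0977 = $4,554.98

$4,554.98


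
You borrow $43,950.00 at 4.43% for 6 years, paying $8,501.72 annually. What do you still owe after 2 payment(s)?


Formula: Balance = PV*(1+r)^k - PMT*((1+r)^k - 1)/r
Growth: (1 + 0.0443)^2 = 1.090562
Accumulated factor: ((1+r)^k - 1)/r = 2.0443
Balance = $43,950.00 * 1.090562 - $8,501.72 * 2.0443
Balance = $30,550.16

$30,550.16


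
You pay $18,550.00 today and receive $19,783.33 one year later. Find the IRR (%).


Formula: IRR = C1/C0 - 1
Substituting: IRR = $19,783.33 / $18,550.00 - 1
Ratio: 1.066487 - 1 = 0.066487
IRR = 6.6487%

6.6487%


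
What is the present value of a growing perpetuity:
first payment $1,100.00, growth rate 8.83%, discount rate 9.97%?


Formula: PV = C / (r - g)
Spread: r - g = 0.0997 - 0.0883 = 0.0114
Substituting: PV = $1,100.00 / 0.0114
PV = $96,491.23

$96,491.23


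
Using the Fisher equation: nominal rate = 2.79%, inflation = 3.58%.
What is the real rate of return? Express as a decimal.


Formula: (1 + r_real) = (1 + r_nom) / (1 + inflation)
Substituting: (1 + r_real) = 1.0279 / 1.0358
(1 + r_real) = 0.992373
r_real = 0.992373 - 1 = -0.007627

-0.007627


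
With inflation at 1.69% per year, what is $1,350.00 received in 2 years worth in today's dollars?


Formula: Real value = nominal / (1 + inflation)^years
Price level: (1 + 0.0169)^2 = 1.034086
Real value = $1,350.00 / 1.034086 = $1,305.50

$1,305.50


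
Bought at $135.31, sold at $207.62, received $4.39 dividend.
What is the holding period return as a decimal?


Formula: HPR = (P1 - P0 + D) / P0
Gain: $207.62 - $135.31 + $4.39 = $76.70
HPR = $76.70 / $135.31 = 0.5668

0.5668


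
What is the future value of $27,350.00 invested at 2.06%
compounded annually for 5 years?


Formula: FV = P * (1 + r)^n
Substituting: FV = $27,350.00 * (1 + 0.0206)^5
Growth factor: (1.0206)^5 = 1.107332
FV = $27,350.00 * 1.107332 = $30,285.53

$30,285.53


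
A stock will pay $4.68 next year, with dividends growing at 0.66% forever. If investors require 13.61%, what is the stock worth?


Formula: P = D1 / (r - g)
Spread: r - g = 0.1361 - 0.0066 = 0.1295
Substituting: P = $4.68 / 0.1295
P = $36.14

$36.14


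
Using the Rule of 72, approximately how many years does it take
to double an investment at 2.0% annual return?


Formula: Years ≈ 72 / r
Substituting: Years ≈ 72 / 2.0
Years ≈ 36.0

36.0 years


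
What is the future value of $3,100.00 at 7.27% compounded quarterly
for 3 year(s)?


Formula: FV = P * (1 + r/m)^(m*t)
Period rate: r/m = 0.0727 / 4 = 0.018175
Total periods: m*t = 4 * 3 = 12
Growth factor: (1 + 0.018175)^12 = 1.241278
FV = $3,100.00 * 1.241278 = $3,847.96

$3,847.96


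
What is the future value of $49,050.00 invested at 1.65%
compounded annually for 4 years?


Formula: FV = P * (1 + r)^n
Substituting: FV = $49,050.00 * (1 + 0.0165)^4
Growth factor: (1.0165)^4 = 1.067652
FV = $49,050.00 * 1.067652 = $52,368.31

$52,368.31
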